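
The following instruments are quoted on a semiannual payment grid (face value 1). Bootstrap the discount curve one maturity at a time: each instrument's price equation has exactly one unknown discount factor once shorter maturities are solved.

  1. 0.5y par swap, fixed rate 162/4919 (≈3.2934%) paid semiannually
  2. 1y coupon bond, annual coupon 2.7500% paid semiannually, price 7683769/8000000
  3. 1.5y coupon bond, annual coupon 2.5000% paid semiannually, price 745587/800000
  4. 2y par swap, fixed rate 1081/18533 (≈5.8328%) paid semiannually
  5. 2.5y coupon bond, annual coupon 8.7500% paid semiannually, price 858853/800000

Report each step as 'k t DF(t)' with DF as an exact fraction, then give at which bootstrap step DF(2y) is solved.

step 1 [0.5y] swap r/2=81/4919: DF=(1 − 81/4919·(0))/(1+81/4919) = 4919/5000 ≈ 0.983800
step 2 [1y] bond c/2=11/800: DF=(7683769/8000000 − 11/800·(0.983800))/(1+11/800) = 9341/10000 ≈ 0.934100
step 3 [1.5y] bond c/2=1/80: DF=(745587/800000 − 1/80·(0.983800+0.934100))/(1+1/80) = 1121/1250 ≈ 0.896800
step 4 [2y] swap r/2=1081/37066: DF=(1 − 1081/37066·(0.983800+0.934100+0.896800))/(1+1081/37066) = 8919/10000 ≈ 0.891900
step 5 [2.5y] bond c/2=7/160: DF=(858853/800000 − 7/160·(0.983800+0.934100+0.896800+0.891900))/(1+7/160) = 2183/2500 ≈ 0.873200

1 1/2 4919/5000
2 1 9341/10000
3 3/2 1121/1250
4 2 8919/10000
5 5/2 2183/2500
DF(2y) is solved at step 4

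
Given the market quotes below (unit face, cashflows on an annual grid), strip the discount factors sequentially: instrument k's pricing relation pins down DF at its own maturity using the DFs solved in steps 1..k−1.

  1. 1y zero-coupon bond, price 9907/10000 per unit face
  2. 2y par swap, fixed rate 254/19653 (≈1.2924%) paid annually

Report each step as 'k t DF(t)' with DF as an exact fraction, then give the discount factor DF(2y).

1 1 9907/10000
2 2 4873/5000
DF(2y) = 4873/5000 ≈ 0.974600

step 1 [1y] zero: DF = P = 9907/10000 ≈ 0.990700
step 2 [2y] swap r/1=254/19653: DF=(1 − 254/19653·(0.990700))/(1+254/19653) = 4873/5000 ≈ 0.974600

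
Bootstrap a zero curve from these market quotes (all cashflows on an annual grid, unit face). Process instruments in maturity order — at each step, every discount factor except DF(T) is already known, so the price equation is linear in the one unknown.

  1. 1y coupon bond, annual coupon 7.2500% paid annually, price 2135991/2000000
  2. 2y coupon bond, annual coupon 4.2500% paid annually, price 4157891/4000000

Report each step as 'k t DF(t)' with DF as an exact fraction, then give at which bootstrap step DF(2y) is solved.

step 1 [1y] bond c/1=29/400: DF=(2135991/2000000 − 29/400·(0))/(1+29/400) = 4979/5000 ≈ 0.995800
step 2 [2y] bond c/1=17/400: DF=(4157891/4000000 − 17/400·(0.995800))/(1+17/400) = 1913/2000 ≈ 0.956500

1 1 4979/5000
2 2 1913/2000
DF(2y) is solved at step 2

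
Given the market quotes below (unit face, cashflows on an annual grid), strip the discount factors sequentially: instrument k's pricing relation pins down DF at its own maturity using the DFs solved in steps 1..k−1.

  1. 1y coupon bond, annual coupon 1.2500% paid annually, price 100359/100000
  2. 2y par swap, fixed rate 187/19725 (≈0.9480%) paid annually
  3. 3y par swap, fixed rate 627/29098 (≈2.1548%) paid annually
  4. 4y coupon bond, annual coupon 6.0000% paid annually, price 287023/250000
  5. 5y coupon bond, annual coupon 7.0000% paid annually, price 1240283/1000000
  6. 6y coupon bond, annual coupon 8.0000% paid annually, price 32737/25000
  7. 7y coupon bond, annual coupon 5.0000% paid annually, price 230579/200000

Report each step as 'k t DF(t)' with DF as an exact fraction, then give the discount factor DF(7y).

step 1 [1y] bond c/1=1/80: DF=(100359/100000 − 1/80·(0))/(1+1/80) = 1239/1250 ≈ 0.991200
step 2 [2y] swap r/1=187/19725: DF=(1 − 187/19725·(0.991200))/(1+187/19725) = 9813/10000 ≈ 0.981300
step 3 [3y] swap r/1=627/29098: DF=(1 − 627/29098·(0.991200+0.981300))/(1+627/29098) = 9373/10000 ≈ 0.937300
step 4 [4y] bond c/1=3/50: DF=(287023/250000 − 3/50·(0.991200+0.981300+0.937300))/(1+3/50) = 574/625 ≈ 0.918400
step 5 [5y] bond c/1=7/100: DF=(1240283/1000000 − 7/100·(0.991200+0.981300+0.937300+0.918400))/(1+7/100) = 9087/10000 ≈ 0.908700
step 6 [6y] bond c/1=2/25: DF=(32737/25000 − 2/25·(0.991200+0.981300+0.937300+0.918400+0.908700))/(1+2/25) = 1077/1250 ≈ 0.861600
step 7 [7y] bond c/1=1/20: DF=(230579/200000 − 1/20·(0.991200+0.981300+0.937300+0.918400+0.908700+0.861600))/(1+1/20) = 4157/5000 ≈ 0.831400

1 1 1239/1250
2 2 9813/10000
3 3 9373/10000
4 4 574/625
5 5 9087/10000
6 6 1077/1250
7 7 4157/5000
DF(7y) = 4157/5000 ≈ 0.831400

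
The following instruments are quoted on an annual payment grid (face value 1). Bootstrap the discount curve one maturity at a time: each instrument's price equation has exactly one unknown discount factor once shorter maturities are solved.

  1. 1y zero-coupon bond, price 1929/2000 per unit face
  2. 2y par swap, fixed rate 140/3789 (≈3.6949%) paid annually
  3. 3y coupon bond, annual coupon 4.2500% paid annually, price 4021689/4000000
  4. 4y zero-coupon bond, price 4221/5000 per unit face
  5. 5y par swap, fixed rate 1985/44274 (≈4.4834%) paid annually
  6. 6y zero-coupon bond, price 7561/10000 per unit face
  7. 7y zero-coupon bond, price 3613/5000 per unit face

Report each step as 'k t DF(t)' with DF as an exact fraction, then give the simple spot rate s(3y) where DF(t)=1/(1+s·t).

1 1 1929/2000
2 2 93/100
3 3 1109/1250
4 4 4221/5000
5 5 1603/2000
6 6 7561/10000
7 7 3613/5000
s(3y) = (1/(1109/1250) − 1)/(3) = 47/1109 ≈ 4.2381%

step 1 [1y] zero: DF = P = 1929/2000 ≈ 0.964500
step 2 [2y] swap r/1=140/3789: DF=(1 − 140/3789·(0.964500))/(1+140/3789) = 93/100 ≈ 0.930000
step 3 [3y] bond c/1=17/400: DF=(4021689/4000000 − 17/400·(0.964500+0.930000))/(1+17/400) = 1109/1250 ≈ 0.887200
step 4 [4y] zero: DF = P = 4221/5000 ≈ 0.844200
step 5 [5y] swap r/1=1985/44274: DF=(1 − 1985/44274·(0.964500+0.930000+0.887200+0.844200))/(1+1985/44274) = 1603/2000 ≈ 0.801500
step 6 [6y] zero: DF = P = 7561/10000 ≈ 0.756100
step 7 [7y] zero: DF = P = 3613/5000 ≈ 0.722600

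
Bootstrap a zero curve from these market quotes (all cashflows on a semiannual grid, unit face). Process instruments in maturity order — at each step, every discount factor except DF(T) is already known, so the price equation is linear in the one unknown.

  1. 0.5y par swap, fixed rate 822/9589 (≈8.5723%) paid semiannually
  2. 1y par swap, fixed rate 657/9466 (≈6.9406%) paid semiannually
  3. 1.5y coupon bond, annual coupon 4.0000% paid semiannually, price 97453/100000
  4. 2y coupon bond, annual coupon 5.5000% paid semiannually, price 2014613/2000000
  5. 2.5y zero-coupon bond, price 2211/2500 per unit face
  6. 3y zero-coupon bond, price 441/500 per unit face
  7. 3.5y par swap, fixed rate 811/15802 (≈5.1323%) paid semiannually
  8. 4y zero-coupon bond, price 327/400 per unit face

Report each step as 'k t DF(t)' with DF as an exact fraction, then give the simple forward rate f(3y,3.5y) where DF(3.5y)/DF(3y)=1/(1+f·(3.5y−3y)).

1 1/2 9589/10000
2 1 9343/10000
3 3/2 9183/10000
4 2 9051/10000
5 5/2 2211/2500
6 3 441/500
7 7/2 4189/5000
8 4 327/400
f(3y,3.5y) = ((441/500)/(4189/5000) − 1)/(1/2) = 442/4189 ≈ 10.5514%

step 1 [0.5y] swap r/2=411/9589: DF=(1 − 411/9589·(0))/(1+411/9589) = 9589/10000 ≈ 0.958900
step 2 [1y] swap r/2=657/18932: DF=(1 − 657/18932·(0.958900))/(1+657/18932) = 9343/10000 ≈ 0.934300
step 3 [1.5y] bond c/2=1/50: DF=(97453/100000 − 1/50·(0.958900+0.934300))/(1+1/50) = 9183/10000 ≈ 0.918300
step 4 [2y] bond c/2=11/400: DF=(2014613/2000000 − 11/400·(0.958900+0.934300+0.918300))/(1+11/400) = 9051/10000 ≈ 0.905100
step 5 [2.5y] zero: DF = P = 2211/2500 ≈ 0.884400
step 6 [3y] zero: DF = P = 441/500 ≈ 0.882000
step 7 [3.5y] swap r/2=811/31604: DF=(1 − 811/31604·(0.958900+0.934300+0.918300+0.905100+0.884400+0.882000))/(1+811/31604) = 4189/5000 ≈ 0.837800
step 8 [4y] zero: DF = P = 327/400 ≈ 0.817500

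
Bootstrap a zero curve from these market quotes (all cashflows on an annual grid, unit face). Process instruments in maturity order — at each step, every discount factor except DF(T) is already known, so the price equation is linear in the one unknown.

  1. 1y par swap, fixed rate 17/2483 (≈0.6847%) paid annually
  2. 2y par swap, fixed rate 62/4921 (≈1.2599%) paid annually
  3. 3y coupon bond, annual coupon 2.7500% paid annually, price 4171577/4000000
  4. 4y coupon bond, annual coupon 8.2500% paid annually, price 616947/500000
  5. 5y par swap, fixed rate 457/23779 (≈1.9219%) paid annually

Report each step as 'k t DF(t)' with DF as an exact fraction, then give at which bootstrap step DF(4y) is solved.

step 1 [1y] swap r/1=17/2483: DF=(1 − 17/2483·(0))/(1+17/2483) = 2483/2500 ≈ 0.993200
step 2 [2y] swap r/1=62/4921: DF=(1 − 62/4921·(0.993200))/(1+62/4921) = 1219/1250 ≈ 0.975200
step 3 [3y] bond c/1=11/400: DF=(4171577/4000000 − 11/400·(0.993200+0.975200))/(1+11/400) = 9623/10000 ≈ 0.962300
step 4 [4y] bond c/1=33/400: DF=(616947/500000 − 33/400·(0.993200+0.975200+0.962300))/(1+33/400) = 1833/2000 ≈ 0.916500
step 5 [5y] swap r/1=457/23779: DF=(1 − 457/23779·(0.993200+0.975200+0.962300+0.916500))/(1+457/23779) = 4543/5000 ≈ 0.908600

1 1 2483/2500
2 2 1219/1250
3 3 9623/10000
4 4 1833/2000
5 5 4543/5000
DF(4y) is solved at step 4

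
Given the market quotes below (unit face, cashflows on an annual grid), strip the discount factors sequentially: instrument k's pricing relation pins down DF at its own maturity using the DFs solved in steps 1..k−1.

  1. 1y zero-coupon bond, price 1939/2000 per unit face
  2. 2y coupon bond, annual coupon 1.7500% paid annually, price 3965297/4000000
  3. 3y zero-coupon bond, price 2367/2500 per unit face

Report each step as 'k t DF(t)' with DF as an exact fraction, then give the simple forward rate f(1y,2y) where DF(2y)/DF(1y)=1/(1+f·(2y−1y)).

step 1 [1y] zero: DF = P = 1939/2000 ≈ 0.969500
step 2 [2y] bond c/1=7/400: DF=(3965297/4000000 − 7/400·(0.969500))/(1+7/400) = 1197/1250 ≈ 0.957600
step 3 [3y] zero: DF = P = 2367/2500 ≈ 0.946800

1 1 1939/2000
2 2 1197/1250
3 3 2367/2500
f(1y,2y) = ((1939/2000)/(1197/1250) − 1)/(1) = 17/1368 ≈ 1.2427%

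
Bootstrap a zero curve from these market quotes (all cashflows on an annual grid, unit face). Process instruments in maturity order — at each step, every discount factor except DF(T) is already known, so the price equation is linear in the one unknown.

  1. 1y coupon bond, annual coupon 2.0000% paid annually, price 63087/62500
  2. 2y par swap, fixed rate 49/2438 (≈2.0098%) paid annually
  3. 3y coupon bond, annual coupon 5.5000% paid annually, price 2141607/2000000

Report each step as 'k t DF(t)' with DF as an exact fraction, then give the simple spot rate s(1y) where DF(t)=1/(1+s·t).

step 1 [1y] bond c/1=1/50: DF=(63087/62500 − 1/50·(0))/(1+1/50) = 1237/1250 ≈ 0.989600
step 2 [2y] swap r/1=49/2438: DF=(1 − 49/2438·(0.989600))/(1+49/2438) = 1201/1250 ≈ 0.960800
step 3 [3y] bond c/1=11/200: DF=(2141607/2000000 − 11/200·(0.989600+0.960800))/(1+11/200) = 9133/10000 ≈ 0.913300

1 1 1237/1250
2 2 1201/1250
3 3 9133/10000
s(1y) = (1/(1237/1250) − 1)/(1) = 13/1237 ≈ 1.0509%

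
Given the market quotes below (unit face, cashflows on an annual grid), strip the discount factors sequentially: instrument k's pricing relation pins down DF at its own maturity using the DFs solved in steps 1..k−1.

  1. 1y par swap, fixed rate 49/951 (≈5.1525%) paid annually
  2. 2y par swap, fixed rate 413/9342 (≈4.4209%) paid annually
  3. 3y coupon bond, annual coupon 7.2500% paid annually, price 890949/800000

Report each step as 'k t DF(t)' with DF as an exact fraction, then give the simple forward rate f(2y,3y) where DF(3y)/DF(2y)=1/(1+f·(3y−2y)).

1 1 951/1000
2 2 4587/5000
3 3 9121/10000
f(2y,3y) = ((4587/5000)/(9121/10000) − 1)/(1) = 53/9121 ≈ 0.5811%

step 1 [1y] swap r/1=49/951: DF=(1 − 49/951·(0))/(1+49/951) = 951/1000 ≈ 0.951000
step 2 [2y] swap r/1=413/9342: DF=(1 − 413/9342·(0.951000))/(1+413/9342) = 4587/5000 ≈ 0.917400
step 3 [3y] bond c/1=29/400: DF=(890949/800000 − 29/400·(0.951000+0.917400))/(1+29/400) = 9121/10000 ≈ 0.912100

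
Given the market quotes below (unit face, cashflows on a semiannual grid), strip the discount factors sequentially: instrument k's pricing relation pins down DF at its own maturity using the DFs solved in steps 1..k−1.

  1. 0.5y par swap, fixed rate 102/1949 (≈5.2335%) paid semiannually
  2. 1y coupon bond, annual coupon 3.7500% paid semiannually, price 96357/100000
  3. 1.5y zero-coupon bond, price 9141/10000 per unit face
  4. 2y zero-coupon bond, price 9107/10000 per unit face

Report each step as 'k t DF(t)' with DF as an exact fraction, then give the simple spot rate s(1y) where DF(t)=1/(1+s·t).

1 1/2 1949/2000
2 1 9279/10000
3 3/2 9141/10000
4 2 9107/10000
s(1y) = (1/(9279/10000) − 1)/(1) = 721/9279 ≈ 7.7702%

step 1 [0.5y] swap r/2=51/1949: DF=(1 − 51/1949·(0))/(1+51/1949) = 1949/2000 ≈ 0.974500
step 2 [1y] bond c/2=3/160: DF=(96357/100000 − 3/160·(0.974500))/(1+3/160) = 9279/10000 ≈ 0.927900
step 3 [1.5y] zero: DF = P = 9141/10000 ≈ 0.914100
step 4 [2y] zero: DF = P = 9107/10000 ≈ 0.910700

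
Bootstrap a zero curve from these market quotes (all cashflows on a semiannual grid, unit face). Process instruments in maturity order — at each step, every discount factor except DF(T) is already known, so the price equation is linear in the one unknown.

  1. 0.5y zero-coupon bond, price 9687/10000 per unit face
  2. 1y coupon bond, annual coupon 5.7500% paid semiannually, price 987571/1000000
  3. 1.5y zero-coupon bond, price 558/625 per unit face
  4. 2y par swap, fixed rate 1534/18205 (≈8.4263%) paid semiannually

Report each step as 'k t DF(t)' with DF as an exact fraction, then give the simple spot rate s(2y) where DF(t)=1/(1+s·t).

1 1/2 9687/10000
2 1 9329/10000
3 3/2 558/625
4 2 4233/5000
s(2y) = (1/(4233/5000) − 1)/(2) = 767/8466 ≈ 9.0598%

step 1 [0.5y] zero: DF = P = 9687/10000 ≈ 0.968700
step 2 [1y] bond c/2=23/800: DF=(987571/1000000 − 23/800·(0.968700))/(1+23/800) = 9329/10000 ≈ 0.932900
step 3 [1.5y] zero: DF = P = 558/625 ≈ 0.892800
step 4 [2y] swap r/2=767/18205: DF=(1 − 767/18205·(0.968700+0.932900+0.892800))/(1+767/18205) = 4233/5000 ≈ 0.846600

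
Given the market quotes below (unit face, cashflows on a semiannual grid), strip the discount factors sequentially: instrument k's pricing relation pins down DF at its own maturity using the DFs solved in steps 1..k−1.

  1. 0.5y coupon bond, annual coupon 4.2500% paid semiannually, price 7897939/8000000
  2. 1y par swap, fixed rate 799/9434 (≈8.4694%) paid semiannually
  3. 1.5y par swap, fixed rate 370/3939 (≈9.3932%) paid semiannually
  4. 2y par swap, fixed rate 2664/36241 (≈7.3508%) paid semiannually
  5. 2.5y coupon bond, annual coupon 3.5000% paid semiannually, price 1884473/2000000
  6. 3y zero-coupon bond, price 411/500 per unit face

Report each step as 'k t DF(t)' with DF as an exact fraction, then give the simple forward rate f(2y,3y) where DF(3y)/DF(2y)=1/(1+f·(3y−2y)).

step 1 [0.5y] bond c/2=17/800: DF=(7897939/8000000 − 17/800·(0))/(1+17/800) = 9667/10000 ≈ 0.966700
step 2 [1y] swap r/2=799/18868: DF=(1 − 799/18868·(0.966700))/(1+799/18868) = 9201/10000 ≈ 0.920100
step 3 [1.5y] swap r/2=185/3939: DF=(1 − 185/3939·(0.966700+0.920100))/(1+185/3939) = 1741/2000 ≈ 0.870500
step 4 [2y] swap r/2=1332/36241: DF=(1 − 1332/36241·(0.966700+0.920100+0.870500))/(1+1332/36241) = 2167/2500 ≈ 0.866800
step 5 [2.5y] bond c/2=7/400: DF=(1884473/2000000 − 7/400·(0.966700+0.920100+0.870500+0.866800))/(1+7/400) = 8637/10000 ≈ 0.863700
step 6 [3y] zero: DF = P = 411/500 ≈ 0.822000

1 1/2 9667/10000
2 1 9201/10000
3 3/2 1741/2000
4 2 2167/2500
5 5/2 8637/10000
6 3 411/500
f(2y,3y) = ((2167/2500)/(411/500) − 1)/(1) = 112/2055 ≈ 5.4501%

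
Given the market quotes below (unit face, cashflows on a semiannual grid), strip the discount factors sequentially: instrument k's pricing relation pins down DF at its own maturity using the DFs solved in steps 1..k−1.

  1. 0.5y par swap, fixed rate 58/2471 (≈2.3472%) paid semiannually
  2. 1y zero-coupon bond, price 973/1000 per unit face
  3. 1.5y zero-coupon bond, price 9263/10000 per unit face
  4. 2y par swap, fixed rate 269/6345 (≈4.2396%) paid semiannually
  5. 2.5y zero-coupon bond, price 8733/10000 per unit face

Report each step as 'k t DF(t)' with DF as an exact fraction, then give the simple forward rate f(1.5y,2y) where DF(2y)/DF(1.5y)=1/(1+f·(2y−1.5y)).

step 1 [0.5y] swap r/2=29/2471: DF=(1 − 29/2471·(0))/(1+29/2471) = 2471/2500 ≈ 0.988400
step 2 [1y] zero: DF = P = 973/1000 ≈ 0.973000
step 3 [1.5y] zero: DF = P = 9263/10000 ≈ 0.926300
step 4 [2y] swap r/2=269/12690: DF=(1 − 269/12690·(0.988400+0.973000+0.926300))/(1+269/12690) = 9193/10000 ≈ 0.919300
step 5 [2.5y] zero: DF = P = 8733/10000 ≈ 0.873300

1 1/2 2471/2500
2 1 973/1000
3 3/2 9263/10000
4 2 9193/10000
5 5/2 8733/10000
f(1.5y,2y) = ((9263/10000)/(9193/10000) − 1)/(1/2) = 140/9193 ≈ 1.5229%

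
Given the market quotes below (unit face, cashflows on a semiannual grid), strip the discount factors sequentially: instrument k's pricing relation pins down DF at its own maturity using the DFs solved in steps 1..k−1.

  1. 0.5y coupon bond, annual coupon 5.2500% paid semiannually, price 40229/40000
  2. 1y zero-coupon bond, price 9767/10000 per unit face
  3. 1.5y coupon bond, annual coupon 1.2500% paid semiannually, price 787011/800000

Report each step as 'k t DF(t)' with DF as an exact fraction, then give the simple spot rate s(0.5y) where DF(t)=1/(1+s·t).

1 1/2 49/50
2 1 9767/10000
3 3/2 1931/2000
s(0.5y) = (1/(49/50) − 1)/(1/2) = 2/49 ≈ 4.0816%

step 1 [0.5y] bond c/2=21/800: DF=(40229/40000 − 21/800·(0))/(1+21/800) = 49/50 ≈ 0.980000
step 2 [1y] zero: DF = P = 9767/10000 ≈ 0.976700
step 3 [1.5y] bond c/2=1/160: DF=(787011/800000 − 1/160·(0.980000+0.976700))/(1+1/160) = 1931/2000 ≈ 0.965500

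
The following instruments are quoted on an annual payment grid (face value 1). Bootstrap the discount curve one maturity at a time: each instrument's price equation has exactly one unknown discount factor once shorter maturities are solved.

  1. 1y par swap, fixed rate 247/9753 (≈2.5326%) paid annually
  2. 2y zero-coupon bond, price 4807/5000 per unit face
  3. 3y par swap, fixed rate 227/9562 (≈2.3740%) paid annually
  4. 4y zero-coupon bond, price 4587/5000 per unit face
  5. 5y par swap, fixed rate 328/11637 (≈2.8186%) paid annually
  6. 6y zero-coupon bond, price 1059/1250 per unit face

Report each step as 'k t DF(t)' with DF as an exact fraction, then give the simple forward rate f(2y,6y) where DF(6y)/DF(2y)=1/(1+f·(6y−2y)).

step 1 [1y] swap r/1=247/9753: DF=(1 − 247/9753·(0))/(1+247/9753) = 9753/10000 ≈ 0.975300
step 2 [2y] zero: DF = P = 4807/5000 ≈ 0.961400
step 3 [3y] swap r/1=227/9562: DF=(1 − 227/9562·(0.975300+0.961400))/(1+227/9562) = 9319/10000 ≈ 0.931900
step 4 [4y] zero: DF = P = 4587/5000 ≈ 0.917400
step 5 [5y] swap r/1=328/11637: DF=(1 − 328/11637·(0.975300+0.961400+0.931900+0.917400))/(1+328/11637) = 543/625 ≈ 0.868800
step 6 [6y] zero: DF = P = 1059/1250 ≈ 0.847200

1 1 9753/10000
2 2 4807/5000
3 3 9319/10000
4 4 4587/5000
5 5 543/625
6 6 1059/1250
f(2y,6y) = ((4807/5000)/(1059/1250) − 1)/(4) = 571/16944 ≈ 3.3699%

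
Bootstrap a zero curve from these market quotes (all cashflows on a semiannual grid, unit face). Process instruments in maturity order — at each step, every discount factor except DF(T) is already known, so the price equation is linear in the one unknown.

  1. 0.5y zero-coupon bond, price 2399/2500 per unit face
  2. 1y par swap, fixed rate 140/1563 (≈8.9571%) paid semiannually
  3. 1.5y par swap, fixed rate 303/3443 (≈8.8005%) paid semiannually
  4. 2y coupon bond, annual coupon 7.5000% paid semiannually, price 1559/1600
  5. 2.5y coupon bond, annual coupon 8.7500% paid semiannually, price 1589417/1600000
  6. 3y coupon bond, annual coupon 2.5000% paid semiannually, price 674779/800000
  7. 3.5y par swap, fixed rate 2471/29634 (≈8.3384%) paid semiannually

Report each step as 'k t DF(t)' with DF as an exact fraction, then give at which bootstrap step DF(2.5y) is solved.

step 1 [0.5y] zero: DF = P = 2399/2500 ≈ 0.959600
step 2 [1y] swap r/2=70/1563: DF=(1 − 70/1563·(0.959600))/(1+70/1563) = 229/250 ≈ 0.916000
step 3 [1.5y] swap r/2=303/6886: DF=(1 − 303/6886·(0.959600+0.916000))/(1+303/6886) = 2197/2500 ≈ 0.878800
step 4 [2y] bond c/2=3/80: DF=(1559/1600 − 3/80·(0.959600+0.916000+0.878800))/(1+3/80) = 2099/2500 ≈ 0.839600
step 5 [2.5y] bond c/2=7/160: DF=(1589417/1600000 − 7/160·(0.959600+0.916000+0.878800+0.839600))/(1+7/160) = 8011/10000 ≈ 0.801100
step 6 [3y] bond c/2=1/80: DF=(674779/800000 − 1/80·(0.959600+0.916000+0.878800+0.839600+0.801100))/(1+1/80) = 1947/2500 ≈ 0.778800
step 7 [3.5y] swap r/2=2471/59268: DF=(1 − 2471/59268·(0.959600+0.916000+0.878800+0.839600+0.801100+0.778800))/(1+2471/59268) = 7529/10000 ≈ 0.752900

1 1/2 2399/2500
2 1 229/250
3 3/2 2197/2500
4 2 2099/2500
5 5/2 8011/10000
6 3 1947/2500
7 7/2 7529/10000
DF(2.5y) is solved at step 5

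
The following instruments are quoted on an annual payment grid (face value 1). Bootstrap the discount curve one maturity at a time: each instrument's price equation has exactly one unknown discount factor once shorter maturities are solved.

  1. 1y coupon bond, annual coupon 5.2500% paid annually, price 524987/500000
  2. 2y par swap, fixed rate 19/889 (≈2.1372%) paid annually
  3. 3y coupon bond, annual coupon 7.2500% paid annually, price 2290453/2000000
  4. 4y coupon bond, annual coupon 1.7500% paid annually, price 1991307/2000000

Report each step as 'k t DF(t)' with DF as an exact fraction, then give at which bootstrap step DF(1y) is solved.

1 1 1247/1250
2 2 4791/5000
3 3 2339/2500
4 4 1161/1250
DF(1y) is solved at step 1

step 1 [1y] bond c/1=21/400: DF=(524987/500000 − 21/400·(0))/(1+21/400) = 1247/1250 ≈ 0.997600
step 2 [2y] swap r/1=19/889: DF=(1 − 19/889·(0.997600))/(1+19/889) = 4791/5000 ≈ 0.958200
step 3 [3y] bond c/1=29/400: DF=(2290453/2000000 − 29/400·(0.997600+0.958200))/(1+29/400) = 2339/2500 ≈ 0.935600
step 4 [4y] bond c/1=7/400: DF=(1991307/2000000 − 7/400·(0.997600+0.958200+0.935600))/(1+7/400) = 1161/1250 ≈ 0.928800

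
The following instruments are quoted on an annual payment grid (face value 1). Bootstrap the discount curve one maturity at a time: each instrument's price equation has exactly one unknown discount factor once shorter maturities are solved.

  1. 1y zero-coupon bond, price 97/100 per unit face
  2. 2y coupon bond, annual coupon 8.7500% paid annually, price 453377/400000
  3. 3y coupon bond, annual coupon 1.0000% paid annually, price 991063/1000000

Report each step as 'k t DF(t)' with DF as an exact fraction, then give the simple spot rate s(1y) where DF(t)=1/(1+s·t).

1 1 97/100
2 2 4821/5000
3 3 9621/10000
s(1y) = (1/(97/100) − 1)/(1) = 3/97 ≈ 3.0928%

step 1 [1y] zero: DF = P = 97/100 ≈ 0.970000
step 2 [2y] bond c/1=7/80: DF=(453377/400000 − 7/80·(0.970000))/(1+7/80) = 4821/5000 ≈ 0.964200
step 3 [3y] bond c/1=1/100: DF=(991063/1000000 − 1/100·(0.970000+0.964200))/(1+1/100) = 9621/10000 ≈ 0.962100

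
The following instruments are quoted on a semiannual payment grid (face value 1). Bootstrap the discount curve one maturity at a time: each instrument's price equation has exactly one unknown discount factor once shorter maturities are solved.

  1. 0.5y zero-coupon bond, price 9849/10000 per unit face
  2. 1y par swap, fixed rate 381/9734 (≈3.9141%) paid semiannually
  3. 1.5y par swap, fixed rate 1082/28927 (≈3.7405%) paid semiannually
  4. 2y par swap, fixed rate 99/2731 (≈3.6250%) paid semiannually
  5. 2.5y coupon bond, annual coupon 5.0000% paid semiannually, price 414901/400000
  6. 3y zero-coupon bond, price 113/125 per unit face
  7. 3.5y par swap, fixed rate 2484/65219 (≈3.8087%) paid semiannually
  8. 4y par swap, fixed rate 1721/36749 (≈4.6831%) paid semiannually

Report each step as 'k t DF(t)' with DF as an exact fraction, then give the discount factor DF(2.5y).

1 1/2 9849/10000
2 1 9619/10000
3 3/2 9459/10000
4 2 9307/10000
5 5/2 9187/10000
6 3 113/125
7 7/2 4379/5000
8 4 8279/10000
DF(2.5y) = 9187/10000 ≈ 0.918700

step 1 [0.5y] zero: DF = P = 9849/10000 ≈ 0.984900
step 2 [1y] swap r/2=381/19468: DF=(1 − 381/19468·(0.984900))/(1+381/19468) = 9619/10000 ≈ 0.961900
step 3 [1.5y] swap r/2=541/28927: DF=(1 − 541/28927·(0.984900+0.961900))/(1+541/28927) = 9459/10000 ≈ 0.945900
step 4 [2y] swap r/2=99/5462: DF=(1 − 99/5462·(0.984900+0.961900+0.945900))/(1+99/5462) = 9307/10000 ≈ 0.930700
step 5 [2.5y] bond c/2=1/40: DF=(414901/400000 − 1/40·(0.984900+0.961900+0.945900+0.930700))/(1+1/40) = 9187/10000 ≈ 0.918700
step 6 [3y] zero: DF = P = 113/125 ≈ 0.904000
step 7 [3.5y] swap r/2=1242/65219: DF=(1 − 1242/65219·(0.984900+0.961900+0.945900+0.930700+0.918700+0.904000))/(1+1242/65219) = 4379/5000 ≈ 0.875800
step 8 [4y] swap r/2=1721/73498: DF=(1 − 1721/73498·(0.984900+0.961900+0.945900+0.930700+0.918700+0.904000+0.875800))/(1+1721/73498) = 8279/10000 ≈ 0.827900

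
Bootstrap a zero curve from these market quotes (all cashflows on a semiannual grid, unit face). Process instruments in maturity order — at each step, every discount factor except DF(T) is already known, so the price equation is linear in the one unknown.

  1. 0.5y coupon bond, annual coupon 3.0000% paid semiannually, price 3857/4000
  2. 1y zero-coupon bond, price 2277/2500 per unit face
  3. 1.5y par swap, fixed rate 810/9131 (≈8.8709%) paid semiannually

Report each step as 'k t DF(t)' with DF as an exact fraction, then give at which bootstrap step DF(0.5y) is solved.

step 1 [0.5y] bond c/2=3/200: DF=(3857/4000 − 3/200·(0))/(1+3/200) = 19/20 ≈ 0.950000
step 2 [1y] zero: DF = P = 2277/2500 ≈ 0.910800
step 3 [1.5y] swap r/2=405/9131: DF=(1 − 405/9131·(0.950000+0.910800))/(1+405/9131) = 1757/2000 ≈ 0.878500

1 1/2 19/20
2 1 2277/2500
3 3/2 1757/2000
DF(0.5y) is solved at step 1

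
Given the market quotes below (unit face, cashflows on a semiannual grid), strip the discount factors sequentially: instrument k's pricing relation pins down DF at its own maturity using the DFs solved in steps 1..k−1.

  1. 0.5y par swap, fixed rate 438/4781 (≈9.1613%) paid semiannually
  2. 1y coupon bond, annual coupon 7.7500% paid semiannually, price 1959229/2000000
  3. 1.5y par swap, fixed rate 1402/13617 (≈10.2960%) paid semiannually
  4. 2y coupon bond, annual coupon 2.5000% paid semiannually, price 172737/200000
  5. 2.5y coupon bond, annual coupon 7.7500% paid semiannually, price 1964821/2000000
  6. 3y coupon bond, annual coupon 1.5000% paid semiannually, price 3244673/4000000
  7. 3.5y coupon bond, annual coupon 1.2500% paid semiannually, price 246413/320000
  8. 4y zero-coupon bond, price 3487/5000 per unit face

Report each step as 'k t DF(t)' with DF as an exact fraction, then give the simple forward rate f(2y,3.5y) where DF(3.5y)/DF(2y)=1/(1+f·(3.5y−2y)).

step 1 [0.5y] swap r/2=219/4781: DF=(1 − 219/4781·(0))/(1+219/4781) = 4781/5000 ≈ 0.956200
step 2 [1y] bond c/2=31/800: DF=(1959229/2000000 − 31/800·(0.956200))/(1+31/800) = 4537/5000 ≈ 0.907400
step 3 [1.5y] swap r/2=701/13617: DF=(1 − 701/13617·(0.956200+0.907400))/(1+701/13617) = 4299/5000 ≈ 0.859800
step 4 [2y] bond c/2=1/80: DF=(172737/200000 − 1/80·(0.956200+0.907400+0.859800))/(1+1/80) = 4097/5000 ≈ 0.819400
step 5 [2.5y] bond c/2=31/800: DF=(1964821/2000000 − 31/800·(0.956200+0.907400+0.859800+0.819400))/(1+31/800) = 1017/1250 ≈ 0.813600
step 6 [3y] bond c/2=3/400: DF=(3244673/4000000 − 3/400·(0.956200+0.907400+0.859800+0.819400+0.813600))/(1+3/400) = 7727/10000 ≈ 0.772700
step 7 [3.5y] bond c/2=1/160: DF=(246413/320000 − 1/160·(0.956200+0.907400+0.859800+0.819400+0.813600+0.772700))/(1+1/160) = 3667/5000 ≈ 0.733400
step 8 [4y] zero: DF = P = 3487/5000 ≈ 0.697400

1 1/2 4781/5000
2 1 4537/5000
3 3/2 4299/5000
4 2 4097/5000
5 5/2 1017/1250
6 3 7727/10000
7 7/2 3667/5000
8 4 3487/5000
f(2y,3.5y) = ((4097/5000)/(3667/5000) − 1)/(3/2) = 860/11001 ≈ 7.8175%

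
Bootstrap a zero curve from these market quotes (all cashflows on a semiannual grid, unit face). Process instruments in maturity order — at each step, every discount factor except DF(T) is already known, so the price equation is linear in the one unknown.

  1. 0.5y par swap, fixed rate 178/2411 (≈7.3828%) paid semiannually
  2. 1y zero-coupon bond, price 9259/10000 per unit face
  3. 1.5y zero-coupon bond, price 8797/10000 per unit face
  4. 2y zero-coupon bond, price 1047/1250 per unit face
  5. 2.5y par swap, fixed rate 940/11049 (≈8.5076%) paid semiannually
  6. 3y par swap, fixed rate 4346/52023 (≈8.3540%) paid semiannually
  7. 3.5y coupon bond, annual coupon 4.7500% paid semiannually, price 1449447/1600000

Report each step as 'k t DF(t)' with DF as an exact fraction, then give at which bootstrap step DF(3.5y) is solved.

step 1 [0.5y] swap r/2=89/2411: DF=(1 − 89/2411·(0))/(1+89/2411) = 2411/2500 ≈ 0.964400
step 2 [1y] zero: DF = P = 9259/10000 ≈ 0.925900
step 3 [1.5y] zero: DF = P = 8797/10000 ≈ 0.879700
step 4 [2y] zero: DF = P = 1047/1250 ≈ 0.837600
step 5 [2.5y] swap r/2=470/11049: DF=(1 − 470/11049·(0.964400+0.925900+0.879700+0.837600))/(1+470/11049) = 203/250 ≈ 0.812000
step 6 [3y] swap r/2=2173/52023: DF=(1 − 2173/52023·(0.964400+0.925900+0.879700+0.837600+0.812000))/(1+2173/52023) = 7827/10000 ≈ 0.782700
step 7 [3.5y] bond c/2=19/800: DF=(1449447/1600000 − 19/800·(0.964400+0.925900+0.879700+0.837600+0.812000+0.782700))/(1+19/800) = 3821/5000 ≈ 0.764200

1 1/2 2411/2500
2 1 9259/10000
3 3/2 8797/10000
4 2 1047/1250
5 5/2 203/250
6 3 7827/10000
7 7/2 3821/5000
DF(3.5y) is solved at step 7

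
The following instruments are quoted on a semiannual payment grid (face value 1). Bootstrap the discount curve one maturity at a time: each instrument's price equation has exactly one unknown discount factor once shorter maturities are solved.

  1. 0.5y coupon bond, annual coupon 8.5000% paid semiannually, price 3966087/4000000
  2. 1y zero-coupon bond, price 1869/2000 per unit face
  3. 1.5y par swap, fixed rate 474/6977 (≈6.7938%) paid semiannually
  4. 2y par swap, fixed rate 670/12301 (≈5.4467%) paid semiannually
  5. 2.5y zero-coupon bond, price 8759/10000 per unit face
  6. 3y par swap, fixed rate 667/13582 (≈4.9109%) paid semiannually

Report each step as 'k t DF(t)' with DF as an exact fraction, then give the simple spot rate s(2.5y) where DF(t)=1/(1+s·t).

1 1/2 9511/10000
2 1 1869/2000
3 3/2 2263/2500
4 2 1799/2000
5 5/2 8759/10000
6 3 4333/5000
s(2.5y) = (1/(8759/10000) − 1)/(5/2) = 2482/43795 ≈ 5.6673%

step 1 [0.5y] bond c/2=17/400: DF=(3966087/4000000 − 17/400·(0))/(1+17/400) = 9511/10000 ≈ 0.951100
step 2 [1y] zero: DF = P = 1869/2000 ≈ 0.934500
step 3 [1.5y] swap r/2=237/6977: DF=(1 − 237/6977·(0.951100+0.934500))/(1+237/6977) = 2263/2500 ≈ 0.905200
step 4 [2y] swap r/2=335/12301: DF=(1 − 335/12301·(0.951100+0.934500+0.905200))/(1+335/12301) = 1799/2000 ≈ 0.899500
step 5 [2.5y] zero: DF = P = 8759/10000 ≈ 0.875900
step 6 [3y] swap r/2=667/27164: DF=(1 − 667/27164·(0.951100+0.934500+0.905200+0.899500+0.875900))/(1+667/27164) = 4333/5000 ≈ 0.866600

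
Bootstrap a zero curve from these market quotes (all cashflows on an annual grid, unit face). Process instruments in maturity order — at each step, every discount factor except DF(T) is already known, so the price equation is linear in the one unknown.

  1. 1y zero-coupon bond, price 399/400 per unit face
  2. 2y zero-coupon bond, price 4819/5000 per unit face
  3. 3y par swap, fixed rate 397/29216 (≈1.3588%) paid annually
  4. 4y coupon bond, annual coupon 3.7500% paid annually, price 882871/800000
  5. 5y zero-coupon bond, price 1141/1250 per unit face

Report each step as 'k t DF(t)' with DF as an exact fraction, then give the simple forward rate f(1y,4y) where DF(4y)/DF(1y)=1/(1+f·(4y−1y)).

1 1 399/400
2 2 4819/5000
3 3 9603/10000
4 4 9581/10000
5 5 1141/1250
f(1y,4y) = ((399/400)/(9581/10000) − 1)/(3) = 394/28743 ≈ 1.3708%

step 1 [1y] zero: DF = P = 399/400 ≈ 0.997500
step 2 [2y] zero: DF = P = 4819/5000 ≈ 0.963800
step 3 [3y] swap r/1=397/29216: DF=(1 − 397/29216·(0.997500+0.963800))/(1+397/29216) = 9603/10000 ≈ 0.960300
step 4 [4y] bond c/1=3/80: DF=(882871/800000 − 3/80·(0.997500+0.963800+0.960300))/(1+3/80) = 9581/10000 ≈ 0.958100
step 5 [5y] zero: DF = P = 1141/1250 ≈ 0.912800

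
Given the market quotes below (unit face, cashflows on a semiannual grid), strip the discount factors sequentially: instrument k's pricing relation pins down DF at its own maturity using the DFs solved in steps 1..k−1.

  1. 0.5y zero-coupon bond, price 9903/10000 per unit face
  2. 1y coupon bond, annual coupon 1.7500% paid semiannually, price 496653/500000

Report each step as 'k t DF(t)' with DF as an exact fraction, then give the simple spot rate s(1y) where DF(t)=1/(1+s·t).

1 1/2 9903/10000
2 1 9761/10000
s(1y) = (1/(9761/10000) − 1)/(1) = 239/9761 ≈ 2.4485%

step 1 [0.5y] zero: DF = P = 9903/10000 ≈ 0.990300
step 2 [1y] bond c/2=7/800: DF=(496653/500000 − 7/800·(0.990300))/(1+7/800) = 9761/10000 ≈ 0.976100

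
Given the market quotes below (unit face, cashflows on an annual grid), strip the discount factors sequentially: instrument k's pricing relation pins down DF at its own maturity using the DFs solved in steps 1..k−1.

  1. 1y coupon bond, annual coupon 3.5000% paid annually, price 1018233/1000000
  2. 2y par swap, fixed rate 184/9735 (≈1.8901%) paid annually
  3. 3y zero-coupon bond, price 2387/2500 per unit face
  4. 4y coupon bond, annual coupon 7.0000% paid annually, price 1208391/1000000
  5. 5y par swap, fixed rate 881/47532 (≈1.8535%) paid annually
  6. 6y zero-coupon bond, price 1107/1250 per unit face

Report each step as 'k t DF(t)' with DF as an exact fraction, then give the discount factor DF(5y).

step 1 [1y] bond c/1=7/200: DF=(1018233/1000000 − 7/200·(0))/(1+7/200) = 4919/5000 ≈ 0.983800
step 2 [2y] swap r/1=184/9735: DF=(1 − 184/9735·(0.983800))/(1+184/9735) = 602/625 ≈ 0.963200
step 3 [3y] zero: DF = P = 2387/2500 ≈ 0.954800
step 4 [4y] bond c/1=7/100: DF=(1208391/1000000 − 7/100·(0.983800+0.963200+0.954800))/(1+7/100) = 1879/2000 ≈ 0.939500
step 5 [5y] swap r/1=881/47532: DF=(1 − 881/47532·(0.983800+0.963200+0.954800+0.939500))/(1+881/47532) = 9119/10000 ≈ 0.911900
step 6 [6y] zero: DF = P = 1107/1250 ≈ 0.885600

1 1 4919/5000
2 2 602/625
3 3 2387/2500
4 4 1879/2000
5 5 9119/10000
6 6 1107/1250
DF(5y) = 9119/10000 ≈ 0.911900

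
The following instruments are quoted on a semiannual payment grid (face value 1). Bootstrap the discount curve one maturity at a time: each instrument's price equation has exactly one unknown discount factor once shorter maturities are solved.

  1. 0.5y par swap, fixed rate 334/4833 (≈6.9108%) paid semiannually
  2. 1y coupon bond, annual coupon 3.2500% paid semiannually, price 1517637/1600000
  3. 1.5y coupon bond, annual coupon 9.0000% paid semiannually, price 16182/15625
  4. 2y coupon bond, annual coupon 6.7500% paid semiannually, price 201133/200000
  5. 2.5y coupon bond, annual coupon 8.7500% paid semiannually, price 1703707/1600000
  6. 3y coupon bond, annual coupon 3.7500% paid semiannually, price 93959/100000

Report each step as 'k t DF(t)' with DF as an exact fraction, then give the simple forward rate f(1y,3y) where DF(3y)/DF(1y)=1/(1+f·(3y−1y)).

1 1/2 4833/5000
2 1 9179/10000
3 3/2 9099/10000
4 2 551/625
5 5/2 8661/10000
6 3 8387/10000
f(1y,3y) = ((9179/10000)/(8387/10000) − 1)/(2) = 396/8387 ≈ 4.7216%

step 1 [0.5y] swap r/2=167/4833: DF=(1 − 167/4833·(0))/(1+167/4833) = 4833/5000 ≈ 0.966600
step 2 [1y] bond c/2=13/800: DF=(1517637/1600000 − 13/800·(0.966600))/(1+13/800) = 9179/10000 ≈ 0.917900
step 3 [1.5y] bond c/2=9/200: DF=(16182/15625 − 9/200·(0.966600+0.917900))/(1+9/200) = 9099/10000 ≈ 0.909900
step 4 [2y] bond c/2=27/800: DF=(201133/200000 − 27/800·(0.966600+0.917900+0.909900))/(1+27/800) = 551/625 ≈ 0.881600
step 5 [2.5y] bond c/2=7/160: DF=(1703707/1600000 − 7/160·(0.966600+0.917900+0.909900+0.881600))/(1+7/160) = 8661/10000 ≈ 0.866100
step 6 [3y] bond c/2=3/160: DF=(93959/100000 − 3/160·(0.966600+0.917900+0.909900+0.881600+0.866100))/(1+3/160) = 8387/10000 ≈ 0.838700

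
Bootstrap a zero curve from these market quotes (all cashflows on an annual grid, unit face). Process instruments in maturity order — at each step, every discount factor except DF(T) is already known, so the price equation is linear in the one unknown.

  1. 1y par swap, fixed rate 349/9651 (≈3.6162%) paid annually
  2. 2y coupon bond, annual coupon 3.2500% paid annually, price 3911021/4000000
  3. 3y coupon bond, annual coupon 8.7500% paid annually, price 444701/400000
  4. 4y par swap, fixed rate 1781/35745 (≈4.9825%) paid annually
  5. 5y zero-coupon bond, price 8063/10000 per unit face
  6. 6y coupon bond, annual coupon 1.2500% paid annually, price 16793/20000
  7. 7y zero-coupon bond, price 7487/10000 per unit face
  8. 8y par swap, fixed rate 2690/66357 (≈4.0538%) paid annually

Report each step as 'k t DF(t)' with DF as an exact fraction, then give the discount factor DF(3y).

step 1 [1y] swap r/1=349/9651: DF=(1 − 349/9651·(0))/(1+349/9651) = 9651/10000 ≈ 0.965100
step 2 [2y] bond c/1=13/400: DF=(3911021/4000000 − 13/400·(0.965100))/(1+13/400) = 4583/5000 ≈ 0.916600
step 3 [3y] bond c/1=7/80: DF=(444701/400000 − 7/80·(0.965100+0.916600))/(1+7/80) = 8709/10000 ≈ 0.870900
step 4 [4y] swap r/1=1781/35745: DF=(1 − 1781/35745·(0.965100+0.916600+0.870900))/(1+1781/35745) = 8219/10000 ≈ 0.821900
step 5 [5y] zero: DF = P = 8063/10000 ≈ 0.806300
step 6 [6y] bond c/1=1/80: DF=(16793/20000 − 1/80·(0.965100+0.916600+0.870900+0.821900+0.806300))/(1+1/80) = 969/1250 ≈ 0.775200
step 7 [7y] zero: DF = P = 7487/10000 ≈ 0.748700
step 8 [8y] swap r/1=2690/66357: DF=(1 − 2690/66357·(0.965100+0.916600+0.870900+0.821900+0.806300+0.775200+0.748700))/(1+2690/66357) = 731/1000 ≈ 0.731000

1 1 9651/10000
2 2 4583/5000
3 3 8709/10000
4 4 8219/10000
5 5 8063/10000
6 6 969/1250
7 7 7487/10000
8 8 731/1000
DF(3y) = 8709/10000 ≈ 0.870900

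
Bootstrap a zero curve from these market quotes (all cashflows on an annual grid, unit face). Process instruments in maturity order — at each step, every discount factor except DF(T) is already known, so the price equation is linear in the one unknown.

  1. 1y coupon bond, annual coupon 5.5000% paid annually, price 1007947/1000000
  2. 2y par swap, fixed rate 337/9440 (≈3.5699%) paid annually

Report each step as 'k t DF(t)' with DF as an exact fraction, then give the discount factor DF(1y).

step 1 [1y] bond c/1=11/200: DF=(1007947/1000000 − 11/200·(0))/(1+11/200) = 4777/5000 ≈ 0.955400
step 2 [2y] swap r/1=337/9440: DF=(1 − 337/9440·(0.955400))/(1+337/9440) = 4663/5000 ≈ 0.932600

1 1 4777/5000
2 2 4663/5000
DF(1y) = 4777/5000 ≈ 0.955400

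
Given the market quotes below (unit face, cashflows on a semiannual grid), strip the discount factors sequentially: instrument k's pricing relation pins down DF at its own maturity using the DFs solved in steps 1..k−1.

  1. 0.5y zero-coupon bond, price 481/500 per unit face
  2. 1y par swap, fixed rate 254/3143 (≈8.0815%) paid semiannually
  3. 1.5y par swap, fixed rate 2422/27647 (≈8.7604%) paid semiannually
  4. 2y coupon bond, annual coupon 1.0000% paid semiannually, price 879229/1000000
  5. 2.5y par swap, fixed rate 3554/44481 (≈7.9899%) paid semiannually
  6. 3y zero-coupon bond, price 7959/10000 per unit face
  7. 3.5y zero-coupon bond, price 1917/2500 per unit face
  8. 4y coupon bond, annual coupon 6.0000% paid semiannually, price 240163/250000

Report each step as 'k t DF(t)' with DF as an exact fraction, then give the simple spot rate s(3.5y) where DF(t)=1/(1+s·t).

1 1/2 481/500
2 1 4619/5000
3 3/2 8789/10000
4 2 8611/10000
5 5/2 8223/10000
6 3 7959/10000
7 7/2 1917/2500
8 4 947/1250
s(3.5y) = (1/(1917/2500) − 1)/(7/2) = 1166/13419 ≈ 8.6892%

step 1 [0.5y] zero: DF = P = 481/500 ≈ 0.962000
step 2 [1y] swap r/2=127/3143: DF=(1 − 127/3143·(0.962000))/(1+127/3143) = 4619/5000 ≈ 0.923800
step 3 [1.5y] swap r/2=1211/27647: DF=(1 − 1211/27647·(0.962000+0.923800))/(1+1211/27647) = 8789/10000 ≈ 0.878900
step 4 [2y] bond c/2=1/200: DF=(879229/1000000 − 1/200·(0.962000+0.923800+0.878900))/(1+1/200) = 8611/10000 ≈ 0.861100
step 5 [2.5y] swap r/2=1777/44481: DF=(1 − 1777/44481·(0.962000+0.923800+0.878900+0.861100))/(1+1777/44481) = 8223/10000 ≈ 0.822300
step 6 [3y] zero: DF = P = 7959/10000 ≈ 0.795900
step 7 [3.5y] zero: DF = P = 1917/2500 ≈ 0.766800
step 8 [4y] bond c/2=3/100: DF=(240163/250000 − 3/100·(0.962000+0.923800+0.878900+0.861100+0.822300+0.795900+0.766800))/(1+3/100) = 947/1250 ≈ 0.757600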